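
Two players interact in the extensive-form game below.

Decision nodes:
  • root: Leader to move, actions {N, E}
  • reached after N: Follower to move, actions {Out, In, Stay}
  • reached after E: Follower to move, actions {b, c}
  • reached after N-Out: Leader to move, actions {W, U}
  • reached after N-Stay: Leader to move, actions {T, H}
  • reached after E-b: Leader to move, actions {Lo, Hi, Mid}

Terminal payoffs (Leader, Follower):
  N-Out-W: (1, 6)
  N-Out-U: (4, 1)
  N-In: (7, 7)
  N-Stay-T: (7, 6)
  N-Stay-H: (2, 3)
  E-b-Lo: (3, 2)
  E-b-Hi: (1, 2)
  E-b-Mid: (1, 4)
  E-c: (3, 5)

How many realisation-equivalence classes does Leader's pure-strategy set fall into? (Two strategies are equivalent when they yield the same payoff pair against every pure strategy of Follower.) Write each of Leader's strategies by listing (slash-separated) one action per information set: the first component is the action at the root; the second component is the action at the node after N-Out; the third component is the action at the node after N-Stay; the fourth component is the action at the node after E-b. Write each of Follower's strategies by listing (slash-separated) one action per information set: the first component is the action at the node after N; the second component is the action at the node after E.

Leader has 24 pure strategies: N/W/T/Lo, N/W/T/Hi, N/W/T/Mid, N/W/H/Lo, N/W/H/Hi, N/W/H/Mid, N/U/T/Lo, N/U/T/Hi, N/U/T/Mid, N/U/H/Lo, N/U/H/Hi, N/U/H/Mid, E/W/T/Lo, E/W/T/Hi, E/W/T/Mid, E/W/H/Lo, E/W/H/Hi, E/W/H/Mid, E/U/T/Lo, E/U/T/Hi, E/U/T/Mid, E/U/H/Lo, E/U/H/Hi, E/U/H/Mid. Columns: Out/b, Out/c, In/b, In/c, Stay/b, Stay/c.
{N/W/T/Lo, N/W/T/Hi, N/W/T/Mid} → row (1,6) (1,6) (7,7) (7,7) (7,6) (7,6)
{N/W/H/Lo, N/W/H/Hi, N/W/H/Mid} → row (1,6) (1,6) (7,7) (7,7) (2,3) (2,3)
{N/U/T/Lo, N/U/T/Hi, N/U/T/Mid} → row (4,1) (4,1) (7,7) (7,7) (7,6) (7,6)
{N/U/H/Lo, N/U/H/Hi, N/U/H/Mid} → row (4,1) (4,1) (7,7) (7,7) (2,3) (2,3)
{E/W/T/Lo, E/W/H/Lo, E/U/T/Lo, E/U/H/Lo} → row (3,2) (3,5) (3,2) (3,5) (3,2) (3,5)
{E/W/T/Hi, E/W/H/Hi, E/U/T/Hi, E/U/H/Hi} → row (1,2) (3,5) (1,2) (3,5) (1,2) (3,5)
{E/W/T/Mid, E/W/H/Mid, E/U/T/Mid, E/U/H/Mid} → row (1,4) (3,5) (1,4) (3,5) (1,4) (3,5)
That's 7 distinct rows out of 24 strategies.

7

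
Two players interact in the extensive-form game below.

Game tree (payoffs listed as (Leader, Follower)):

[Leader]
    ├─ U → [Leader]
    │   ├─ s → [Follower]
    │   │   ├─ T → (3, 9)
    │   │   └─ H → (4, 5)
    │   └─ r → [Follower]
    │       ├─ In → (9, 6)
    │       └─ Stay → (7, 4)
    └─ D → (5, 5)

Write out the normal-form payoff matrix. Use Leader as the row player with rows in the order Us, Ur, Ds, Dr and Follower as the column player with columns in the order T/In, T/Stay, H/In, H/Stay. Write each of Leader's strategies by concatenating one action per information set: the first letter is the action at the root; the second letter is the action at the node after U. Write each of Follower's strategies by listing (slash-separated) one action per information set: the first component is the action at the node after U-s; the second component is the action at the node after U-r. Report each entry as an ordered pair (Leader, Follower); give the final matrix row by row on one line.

Row Us: T/In→(3,9), T/Stay→(3,9), H/In→(4,5), H/Stay→(4,5)
Row Ur: T/In→(9,6), T/Stay→(7,4), H/In→(9,6), H/Stay→(7,4)
Row Ds: T/In→(5,5), T/Stay→(5,5), H/In→(5,5), H/Stay→(5,5)
Row Dr: T/In→(5,5), T/Stay→(5,5), H/In→(5,5), H/Stay→(5,5)

Us: (3,9) (3,9) (4,5) (4,5) | Ur: (9,6) (7,4) (9,6) (7,4) | Ds: (5,5) (5,5) (5,5) (5,5) | Dr: (5,5) (5,5) (5,5) (5,5)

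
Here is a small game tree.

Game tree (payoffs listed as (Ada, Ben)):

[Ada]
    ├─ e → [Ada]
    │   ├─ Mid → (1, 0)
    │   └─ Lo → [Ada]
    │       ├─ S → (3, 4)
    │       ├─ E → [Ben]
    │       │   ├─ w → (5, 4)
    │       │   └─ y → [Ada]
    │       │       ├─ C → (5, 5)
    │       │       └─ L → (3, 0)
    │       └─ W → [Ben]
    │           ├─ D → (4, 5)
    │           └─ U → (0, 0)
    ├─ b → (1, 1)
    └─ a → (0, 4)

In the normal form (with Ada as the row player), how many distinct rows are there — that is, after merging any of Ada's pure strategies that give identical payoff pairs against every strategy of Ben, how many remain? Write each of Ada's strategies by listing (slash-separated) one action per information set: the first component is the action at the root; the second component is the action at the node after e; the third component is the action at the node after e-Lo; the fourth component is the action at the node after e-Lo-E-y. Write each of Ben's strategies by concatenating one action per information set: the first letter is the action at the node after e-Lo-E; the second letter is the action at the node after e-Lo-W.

7

Ada has 36 pure strategies: e/Mid/S/C, e/Mid/S/L, e/Mid/E/C, e/Mid/E/L, e/Mid/W/C, e/Mid/W/L, e/Lo/S/C, e/Lo/S/L, e/Lo/E/C, e/Lo/E/L, e/Lo/W/C, e/Lo/W/L, b/Mid/S/C, b/Mid/S/L, b/Mid/E/C, b/Mid/E/L, b/Mid/W/C, b/Mid/W/L, b/Lo/S/C, b/Lo/S/L, b/Lo/E/C, b/Lo/E/L, b/Lo/W/C, b/Lo/W/L, a/Mid/S/C, a/Mid/S/L, a/Mid/E/C, a/Mid/E/L, a/Mid/W/C, a/Mid/W/L, a/Lo/S/C, a/Lo/S/L, a/Lo/E/C, a/Lo/E/L, a/Lo/W/C, a/Lo/W/L. Columns: wD, wU, yD, yU.
{e/Mid/S/C, e/Mid/S/L, e/Mid/E/C, e/Mid/E/L, e/Mid/W/C, e/Mid/W/L} → row (1,0) (1,0) (1,0) (1,0)
{e/Lo/S/C, e/Lo/S/L} → row (3,4) (3,4) (3,4) (3,4)
{e/Lo/E/C} → row (5,4) (5,4) (5,5) (5,5)
{e/Lo/E/L} → row (5,4) (5,4) (3,0) (3,0)
{e/Lo/W/C, e/Lo/W/L} → row (4,5) (0,0) (4,5) (0,0)
{b/Mid/S/C, b/Mid/S/L, b/Mid/E/C, b/Mid/E/L, b/Mid/W/C, b/Mid/W/L, b/Lo/S/C, b/Lo/S/L, b/Lo/E/C, b/Lo/E/L, b/Lo/W/C, b/Lo/W/L} → row (1,1) (1,1) (1,1) (1,1)
{a/Mid/S/C, a/Mid/S/L, a/Mid/E/C, a/Mid/E/L, a/Mid/W/C, a/Mid/W/L, a/Lo/S/C, a/Lo/S/L, a/Lo/E/C, a/Lo/E/L, a/Lo/W/C, a/Lo/W/L} → row (0,4) (0,4) (0,4) (0,4)
That's 7 distinct rows out of 36 strategies.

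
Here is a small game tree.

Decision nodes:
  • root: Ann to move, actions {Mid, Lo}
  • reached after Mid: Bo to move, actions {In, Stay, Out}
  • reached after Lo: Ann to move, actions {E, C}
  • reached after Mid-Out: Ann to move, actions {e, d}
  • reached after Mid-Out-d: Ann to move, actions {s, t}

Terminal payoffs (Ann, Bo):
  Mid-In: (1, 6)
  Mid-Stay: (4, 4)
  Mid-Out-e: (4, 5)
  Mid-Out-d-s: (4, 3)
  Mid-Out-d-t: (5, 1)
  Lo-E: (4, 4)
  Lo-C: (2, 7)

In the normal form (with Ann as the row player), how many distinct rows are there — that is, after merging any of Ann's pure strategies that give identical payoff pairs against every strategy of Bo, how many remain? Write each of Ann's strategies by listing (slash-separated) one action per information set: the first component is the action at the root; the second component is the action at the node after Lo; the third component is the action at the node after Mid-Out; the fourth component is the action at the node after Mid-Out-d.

5

Ann has 16 pure strategies: Mid/E/e/s, Mid/E/e/t, Mid/E/d/s, Mid/E/d/t, Mid/C/e/s, Mid/C/e/t, Mid/C/d/s, Mid/C/d/t, Lo/E/e/s, Lo/E/e/t, Lo/E/d/s, Lo/E/d/t, Lo/C/e/s, Lo/C/e/t, Lo/C/d/s, Lo/C/d/t. Columns: In, Stay, Out.
{Mid/E/e/s, Mid/E/e/t, Mid/C/e/s, Mid/C/e/t} → row (1,6) (4,4) (4,5)
{Mid/E/d/s, Mid/C/d/s} → row (1,6) (4,4) (4,3)
{Mid/E/d/t, Mid/C/d/t} → row (1,6) (4,4) (5,1)
{Lo/E/e/s, Lo/E/e/t, Lo/E/d/s, Lo/E/d/t} → row (4,4) (4,4) (4,4)
{Lo/C/e/s, Lo/C/e/t, Lo/C/d/s, Lo/C/d/t} → row (2,7) (2,7) (2,7)
That's 5 distinct rows out of 16 strategies.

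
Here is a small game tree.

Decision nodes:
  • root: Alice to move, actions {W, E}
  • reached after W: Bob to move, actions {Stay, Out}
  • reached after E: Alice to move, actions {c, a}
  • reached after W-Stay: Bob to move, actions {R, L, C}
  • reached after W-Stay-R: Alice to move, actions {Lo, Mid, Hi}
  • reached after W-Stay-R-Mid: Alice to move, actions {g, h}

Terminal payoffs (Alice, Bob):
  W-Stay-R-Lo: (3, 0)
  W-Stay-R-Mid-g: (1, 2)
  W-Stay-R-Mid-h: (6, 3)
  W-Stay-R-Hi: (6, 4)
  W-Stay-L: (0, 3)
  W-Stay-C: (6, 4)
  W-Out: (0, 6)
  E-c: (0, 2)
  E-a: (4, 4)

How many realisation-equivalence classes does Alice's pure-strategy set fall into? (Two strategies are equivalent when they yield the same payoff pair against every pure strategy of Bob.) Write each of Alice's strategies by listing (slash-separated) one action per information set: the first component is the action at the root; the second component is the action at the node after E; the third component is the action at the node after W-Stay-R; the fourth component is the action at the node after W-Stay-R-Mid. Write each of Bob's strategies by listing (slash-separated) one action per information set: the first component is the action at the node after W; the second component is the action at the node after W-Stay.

Alice has 24 pure strategies: W/c/Lo/g, W/c/Lo/h, W/c/Mid/g, W/c/Mid/h, W/c/Hi/g, W/c/Hi/h, W/a/Lo/g, W/a/Lo/h, W/a/Mid/g, W/a/Mid/h, W/a/Hi/g, W/a/Hi/h, E/c/Lo/g, E/c/Lo/h, E/c/Mid/g, E/c/Mid/h, E/c/Hi/g, E/c/Hi/h, E/a/Lo/g, E/a/Lo/h, E/a/Mid/g, E/a/Mid/h, E/a/Hi/g, E/a/Hi/h. Columns: Stay/R, Stay/L, Stay/C, Out/R, Out/L, Out/C.
{W/c/Lo/g, W/c/Lo/h, W/a/Lo/g, W/a/Lo/h} → row (3,0) (0,3) (6,4) (0,6) (0,6) (0,6)
{W/c/Mid/g, W/a/Mid/g} → row (1,2) (0,3) (6,4) (0,6) (0,6) (0,6)
{W/c/Mid/h, W/a/Mid/h} → row (6,3) (0,3) (6,4) (0,6) (0,6) (0,6)
{W/c/Hi/g, W/c/Hi/h, W/a/Hi/g, W/a/Hi/h} → row (6,4) (0,3) (6,4) (0,6) (0,6) (0,6)
{E/c/Lo/g, E/c/Lo/h, E/c/Mid/g, E/c/Mid/h, E/c/Hi/g, E/c/Hi/h} → row (0,2) (0,2) (0,2) (0,2) (0,2) (0,2)
{E/a/Lo/g, E/a/Lo/h, E/a/Mid/g, E/a/Mid/h, E/a/Hi/g, E/a/Hi/h} → row (4,4) (4,4) (4,4) (4,4) (4,4) (4,4)
That's 6 distinct rows out of 24 strategies.

6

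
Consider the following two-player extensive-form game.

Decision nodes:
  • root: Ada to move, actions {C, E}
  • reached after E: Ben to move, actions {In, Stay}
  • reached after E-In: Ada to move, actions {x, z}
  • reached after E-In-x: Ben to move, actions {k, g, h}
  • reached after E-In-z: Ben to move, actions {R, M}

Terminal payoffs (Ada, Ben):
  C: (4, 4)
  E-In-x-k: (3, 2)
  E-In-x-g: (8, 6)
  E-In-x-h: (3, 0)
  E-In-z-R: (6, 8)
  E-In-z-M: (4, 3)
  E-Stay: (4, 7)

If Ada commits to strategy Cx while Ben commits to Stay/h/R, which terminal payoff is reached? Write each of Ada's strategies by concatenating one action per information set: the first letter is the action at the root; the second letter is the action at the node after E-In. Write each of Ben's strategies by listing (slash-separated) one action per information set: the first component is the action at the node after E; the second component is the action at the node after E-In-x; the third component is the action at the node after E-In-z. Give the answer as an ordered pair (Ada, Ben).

(4, 4)

Trace the play path from the root:
  Ada plays C
→ terminal payoff (4, 4).
(Ada's choice at the node after E-In is never reached on this path, so it doesn't affect the outcome.)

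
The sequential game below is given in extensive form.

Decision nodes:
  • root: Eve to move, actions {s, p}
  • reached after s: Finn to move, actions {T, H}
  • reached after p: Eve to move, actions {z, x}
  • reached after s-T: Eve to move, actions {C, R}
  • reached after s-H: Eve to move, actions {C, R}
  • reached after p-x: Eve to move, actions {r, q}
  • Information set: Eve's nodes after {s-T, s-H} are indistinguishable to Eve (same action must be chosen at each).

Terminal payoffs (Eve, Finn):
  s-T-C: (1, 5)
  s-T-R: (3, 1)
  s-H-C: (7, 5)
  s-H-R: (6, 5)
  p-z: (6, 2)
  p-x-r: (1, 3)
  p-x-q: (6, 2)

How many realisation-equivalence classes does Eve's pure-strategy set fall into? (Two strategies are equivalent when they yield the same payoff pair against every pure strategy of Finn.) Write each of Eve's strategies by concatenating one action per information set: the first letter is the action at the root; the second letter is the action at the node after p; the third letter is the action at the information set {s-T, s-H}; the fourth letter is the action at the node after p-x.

4

Eve has 16 pure strategies: szCr, szCq, szRr, szRq, sxCr, sxCq, sxRr, sxRq, pzCr, pzCq, pzRr, pzRq, pxCr, pxCq, pxRr, pxRq. Columns: T, H.
{szCr, szCq, sxCr, sxCq} → row (1,5) (7,5)
{szRr, szRq, sxRr, sxRq} → row (3,1) (6,5)
{pzCr, pzCq, pzRr, pzRq, pxCq, pxRq} → row (6,2) (6,2)
{pxCr, pxRr} → row (1,3) (1,3)
That's 4 distinct rows out of 16 strategies.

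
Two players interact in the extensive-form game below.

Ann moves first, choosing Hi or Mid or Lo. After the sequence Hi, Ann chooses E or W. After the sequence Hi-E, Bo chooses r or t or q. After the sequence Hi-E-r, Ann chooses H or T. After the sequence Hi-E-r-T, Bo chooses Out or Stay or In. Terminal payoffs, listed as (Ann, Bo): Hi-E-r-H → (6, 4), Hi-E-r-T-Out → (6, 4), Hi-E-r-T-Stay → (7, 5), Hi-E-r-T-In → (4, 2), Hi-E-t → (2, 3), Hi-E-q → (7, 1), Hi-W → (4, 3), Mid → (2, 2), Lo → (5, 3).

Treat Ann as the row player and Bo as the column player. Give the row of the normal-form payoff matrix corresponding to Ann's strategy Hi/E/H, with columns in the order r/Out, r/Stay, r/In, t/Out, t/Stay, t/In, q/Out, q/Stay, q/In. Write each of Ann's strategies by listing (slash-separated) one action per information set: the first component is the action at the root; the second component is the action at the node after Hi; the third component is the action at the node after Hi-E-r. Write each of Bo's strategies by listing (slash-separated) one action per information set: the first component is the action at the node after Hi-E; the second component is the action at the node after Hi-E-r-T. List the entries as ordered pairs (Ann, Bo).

(6,4) (6,4) (6,4) (2,3) (2,3) (2,3) (7,1) (7,1) (7,1)

vs r/Out: Ann plays Hi → Ann plays E at [Hi] → Bo plays r at [Hi-E] → Ann plays H at [Hi-E-r] → (6, 4)
vs r/Stay: Ann plays Hi → Ann plays E at [Hi] → Bo plays r at [Hi-E] → Ann plays H at [Hi-E-r] → (6, 4)
vs r/In: Ann plays Hi → Ann plays E at [Hi] → Bo plays r at [Hi-E] → Ann plays H at [Hi-E-r] → (6, 4)
vs t/Out: Ann plays Hi → Ann plays E at [Hi] → Bo plays t at [Hi-E] → (2, 3)
vs t/Stay: Ann plays Hi → Ann plays E at [Hi] → Bo plays t at [Hi-E] → (2, 3)
vs t/In: Ann plays Hi → Ann plays E at [Hi] → Bo plays t at [Hi-E] → (2, 3)
vs q/Out: Ann plays Hi → Ann plays E at [Hi] → Bo plays q at [Hi-E] → (7, 1)
vs q/Stay: Ann plays Hi → Ann plays E at [Hi] → Bo plays q at [Hi-E] → (7, 1)
vs q/In: Ann plays Hi → Ann plays E at [Hi] → Bo plays q at [Hi-E] → (7, 1)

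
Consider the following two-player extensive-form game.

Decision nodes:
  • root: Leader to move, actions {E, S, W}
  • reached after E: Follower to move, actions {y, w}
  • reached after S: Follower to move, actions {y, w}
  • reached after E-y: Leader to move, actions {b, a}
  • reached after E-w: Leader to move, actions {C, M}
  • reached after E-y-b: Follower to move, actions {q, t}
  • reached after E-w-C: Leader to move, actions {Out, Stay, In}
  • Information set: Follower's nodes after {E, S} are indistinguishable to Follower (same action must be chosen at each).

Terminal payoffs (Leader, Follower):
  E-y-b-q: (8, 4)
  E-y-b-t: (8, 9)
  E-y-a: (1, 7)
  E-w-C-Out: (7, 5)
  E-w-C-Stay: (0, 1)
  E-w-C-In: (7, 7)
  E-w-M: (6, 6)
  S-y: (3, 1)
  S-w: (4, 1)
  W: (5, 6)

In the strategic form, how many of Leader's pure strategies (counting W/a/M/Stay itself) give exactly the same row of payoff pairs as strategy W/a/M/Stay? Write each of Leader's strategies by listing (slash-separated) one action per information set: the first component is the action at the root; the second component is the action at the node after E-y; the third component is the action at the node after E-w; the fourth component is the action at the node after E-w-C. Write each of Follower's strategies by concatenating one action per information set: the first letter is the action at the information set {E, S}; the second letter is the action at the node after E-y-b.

Row for W/a/M/Stay (columns yq, yt, wq, wt): (5,6) (5,6) (5,6) (5,6).
Under W/a/M/Stay, Leader's choice at the node after E-y and at the node after E-w and at the node after E-w-C can never be reached regardless of what Follower does, so varying those choices leaves every outcome unchanged.
Holding the reachable choices fixed and varying the unreachable ones freely already gives 2 × 2 × 3 = 12 equivalent strategies.
No other strategy reproduces this row, so those 12 are the full class: W/b/C/Out, W/b/C/Stay, W/b/C/In, W/b/M/Out, W/b/M/Stay, W/b/M/In, W/a/C/Out, W/a/C/Stay, W/a/C/In, W/a/M/Out, W/a/M/Stay, W/a/M/In.

12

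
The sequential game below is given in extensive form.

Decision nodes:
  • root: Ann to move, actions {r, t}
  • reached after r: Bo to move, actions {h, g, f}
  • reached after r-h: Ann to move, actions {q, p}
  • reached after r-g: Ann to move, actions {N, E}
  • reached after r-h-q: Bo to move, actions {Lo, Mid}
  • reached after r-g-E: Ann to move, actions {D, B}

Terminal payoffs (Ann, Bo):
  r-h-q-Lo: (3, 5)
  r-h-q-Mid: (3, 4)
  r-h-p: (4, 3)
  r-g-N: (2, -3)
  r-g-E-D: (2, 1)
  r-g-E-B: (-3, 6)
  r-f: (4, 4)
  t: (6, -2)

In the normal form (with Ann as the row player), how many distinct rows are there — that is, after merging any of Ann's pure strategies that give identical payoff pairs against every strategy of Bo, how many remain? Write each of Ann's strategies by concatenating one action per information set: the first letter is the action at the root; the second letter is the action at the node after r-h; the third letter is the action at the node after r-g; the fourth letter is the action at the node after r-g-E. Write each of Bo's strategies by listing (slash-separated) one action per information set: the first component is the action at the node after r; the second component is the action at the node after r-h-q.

7

Ann has 16 pure strategies: rqND, rqNB, rqED, rqEB, rpND, rpNB, rpED, rpEB, tqND, tqNB, tqED, tqEB, tpND, tpNB, tpED, tpEB. Columns: h/Lo, h/Mid, g/Lo, g/Mid, f/Lo, f/Mid.
{rqND, rqNB} → row (3,5) (3,4) (2,-3) (2,-3) (4,4) (4,4)
{rqED} → row (3,5) (3,4) (2,1) (2,1) (4,4) (4,4)
{rqEB} → row (3,5) (3,4) (-3,6) (-3,6) (4,4) (4,4)
{rpND, rpNB} → row (4,3) (4,3) (2,-3) (2,-3) (4,4) (4,4)
{rpED} → row (4,3) (4,3) (2,1) (2,1) (4,4) (4,4)
{rpEB} → row (4,3) (4,3) (-3,6) (-3,6) (4,4) (4,4)
{tqND, tqNB, tqED, tqEB, tpND, tpNB, tpED, tpEB} → row (6,-2) (6,-2) (6,-2) (6,-2) (6,-2) (6,-2)
That's 7 distinct rows out of 16 strategies.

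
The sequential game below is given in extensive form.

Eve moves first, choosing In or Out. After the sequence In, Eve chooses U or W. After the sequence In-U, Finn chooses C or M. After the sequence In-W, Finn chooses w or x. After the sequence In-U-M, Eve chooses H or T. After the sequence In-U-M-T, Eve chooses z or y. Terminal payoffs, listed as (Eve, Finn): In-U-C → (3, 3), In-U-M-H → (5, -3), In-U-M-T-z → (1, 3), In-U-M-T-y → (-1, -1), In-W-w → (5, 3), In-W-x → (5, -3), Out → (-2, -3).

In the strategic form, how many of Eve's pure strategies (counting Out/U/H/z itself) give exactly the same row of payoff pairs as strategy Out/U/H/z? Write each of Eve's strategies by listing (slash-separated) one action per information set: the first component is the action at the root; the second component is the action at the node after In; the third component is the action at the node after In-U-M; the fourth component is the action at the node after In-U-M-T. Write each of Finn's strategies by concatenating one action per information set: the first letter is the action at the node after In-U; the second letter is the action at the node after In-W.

Row for Out/U/H/z (columns Cw, Cx, Mw, Mx): (-2,-3) (-2,-3) (-2,-3) (-2,-3).
Under Out/U/H/z, Eve's choice at the node after In and at the node after In-U-M and at the node after In-U-M-T can never be reached regardless of what Finn does, so varying those choices leaves every outcome unchanged.
Holding the reachable choices fixed and varying the unreachable ones freely already gives 2 × 2 × 2 = 8 equivalent strategies.
No other strategy reproduces this row, so those 8 are the full class: Out/U/H/z, Out/U/H/y, Out/U/T/z, Out/U/T/y, Out/W/H/z, Out/W/H/y, Out/W/T/z, Out/W/T/y.

8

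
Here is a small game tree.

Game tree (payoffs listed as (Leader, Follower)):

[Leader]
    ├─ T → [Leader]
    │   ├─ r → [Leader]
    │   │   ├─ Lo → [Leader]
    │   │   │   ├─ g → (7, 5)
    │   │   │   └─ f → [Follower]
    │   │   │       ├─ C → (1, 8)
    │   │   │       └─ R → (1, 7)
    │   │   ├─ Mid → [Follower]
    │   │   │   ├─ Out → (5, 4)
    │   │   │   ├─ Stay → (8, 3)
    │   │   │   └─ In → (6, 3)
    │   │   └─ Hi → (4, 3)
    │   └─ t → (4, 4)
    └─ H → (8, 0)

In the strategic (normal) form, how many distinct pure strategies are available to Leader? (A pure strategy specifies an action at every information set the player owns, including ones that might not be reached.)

24

Leader owns the root with actions {T, H} — two choices.
Leader owns the node after T with actions {r, t} — two choices.
Leader owns the node after T-r with actions {Lo, Mid, Hi} — three choices.
Leader owns the node after T-r-Lo with actions {g, f} — two choices.
A pure strategy fixes one action at each information set independently, so the count is the product 2 × 2 × 3 × 2 = 24.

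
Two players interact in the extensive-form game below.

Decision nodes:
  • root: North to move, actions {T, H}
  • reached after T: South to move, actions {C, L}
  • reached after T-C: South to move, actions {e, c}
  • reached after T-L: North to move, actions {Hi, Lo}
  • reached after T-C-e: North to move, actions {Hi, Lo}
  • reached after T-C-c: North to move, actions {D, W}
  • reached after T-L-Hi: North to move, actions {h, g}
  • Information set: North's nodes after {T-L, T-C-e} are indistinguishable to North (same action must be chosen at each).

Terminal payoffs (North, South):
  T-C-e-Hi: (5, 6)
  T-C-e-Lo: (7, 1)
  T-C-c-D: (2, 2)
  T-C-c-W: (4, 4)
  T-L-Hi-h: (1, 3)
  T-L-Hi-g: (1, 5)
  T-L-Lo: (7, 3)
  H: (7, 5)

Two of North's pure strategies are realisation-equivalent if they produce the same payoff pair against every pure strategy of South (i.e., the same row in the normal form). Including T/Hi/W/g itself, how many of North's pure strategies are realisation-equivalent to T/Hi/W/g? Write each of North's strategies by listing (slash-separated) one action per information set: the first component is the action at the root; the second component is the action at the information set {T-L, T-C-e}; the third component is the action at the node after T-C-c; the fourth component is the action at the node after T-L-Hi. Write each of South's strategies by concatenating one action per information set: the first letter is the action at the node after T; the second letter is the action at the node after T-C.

1

Row for T/Hi/W/g (columns Ce, Cc, Le, Lc): (5,6) (4,4) (1,5) (1,5).
Every one of North's information sets is on the play path for some reply by South when North follows T/Hi/W/g.
Changing the action at any of them therefore changes at least one column, so only T/Hi/W/g itself gives this row.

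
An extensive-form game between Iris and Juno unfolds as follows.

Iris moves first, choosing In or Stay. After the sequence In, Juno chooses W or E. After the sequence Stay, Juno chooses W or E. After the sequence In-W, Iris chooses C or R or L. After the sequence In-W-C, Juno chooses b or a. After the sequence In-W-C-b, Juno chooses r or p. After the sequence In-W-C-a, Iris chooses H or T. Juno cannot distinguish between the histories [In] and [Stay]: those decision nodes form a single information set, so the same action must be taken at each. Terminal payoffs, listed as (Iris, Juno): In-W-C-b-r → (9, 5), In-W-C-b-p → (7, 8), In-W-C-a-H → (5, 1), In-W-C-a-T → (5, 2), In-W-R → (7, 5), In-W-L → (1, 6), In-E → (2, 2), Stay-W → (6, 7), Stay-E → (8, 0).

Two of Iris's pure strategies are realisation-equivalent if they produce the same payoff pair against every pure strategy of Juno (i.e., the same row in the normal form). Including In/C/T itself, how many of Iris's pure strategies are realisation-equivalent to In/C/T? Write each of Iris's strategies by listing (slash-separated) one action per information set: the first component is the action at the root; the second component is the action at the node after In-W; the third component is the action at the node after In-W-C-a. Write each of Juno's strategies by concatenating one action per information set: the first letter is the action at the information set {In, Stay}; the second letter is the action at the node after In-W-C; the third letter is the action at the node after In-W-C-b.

Row for In/C/T (columns Wbr, Wbp, War, Wap, Ebr, Ebp, Ear, Eap): (9,5) (7,8) (5,2) (5,2) (2,2) (2,2) (2,2) (2,2).
Every one of Iris's information sets is on the play path for some reply by Juno when Iris follows In/C/T.
Changing the action at any of them therefore changes at least one column, so only In/C/T itself gives this row.

1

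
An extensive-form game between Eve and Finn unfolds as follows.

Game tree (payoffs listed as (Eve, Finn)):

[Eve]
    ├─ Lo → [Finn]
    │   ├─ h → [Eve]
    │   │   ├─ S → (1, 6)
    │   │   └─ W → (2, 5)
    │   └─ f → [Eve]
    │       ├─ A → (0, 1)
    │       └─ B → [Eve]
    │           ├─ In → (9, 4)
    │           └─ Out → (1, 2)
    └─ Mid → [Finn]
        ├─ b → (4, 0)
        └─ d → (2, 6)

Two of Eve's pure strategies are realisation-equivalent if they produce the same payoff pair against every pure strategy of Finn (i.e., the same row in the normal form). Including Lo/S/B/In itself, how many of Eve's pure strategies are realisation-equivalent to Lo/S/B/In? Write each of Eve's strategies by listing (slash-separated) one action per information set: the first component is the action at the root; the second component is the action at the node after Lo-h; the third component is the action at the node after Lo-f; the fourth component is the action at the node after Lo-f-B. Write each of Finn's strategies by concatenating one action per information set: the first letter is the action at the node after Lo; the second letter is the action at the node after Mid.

1

Row for Lo/S/B/In (columns hb, hd, fb, fd): (1,6) (1,6) (9,4) (9,4).
Every one of Eve's information sets is on the play path for some reply by Finn when Eve follows Lo/S/B/In.
Changing the action at any of them therefore changes at least one column, so only Lo/S/B/In itself gives this row.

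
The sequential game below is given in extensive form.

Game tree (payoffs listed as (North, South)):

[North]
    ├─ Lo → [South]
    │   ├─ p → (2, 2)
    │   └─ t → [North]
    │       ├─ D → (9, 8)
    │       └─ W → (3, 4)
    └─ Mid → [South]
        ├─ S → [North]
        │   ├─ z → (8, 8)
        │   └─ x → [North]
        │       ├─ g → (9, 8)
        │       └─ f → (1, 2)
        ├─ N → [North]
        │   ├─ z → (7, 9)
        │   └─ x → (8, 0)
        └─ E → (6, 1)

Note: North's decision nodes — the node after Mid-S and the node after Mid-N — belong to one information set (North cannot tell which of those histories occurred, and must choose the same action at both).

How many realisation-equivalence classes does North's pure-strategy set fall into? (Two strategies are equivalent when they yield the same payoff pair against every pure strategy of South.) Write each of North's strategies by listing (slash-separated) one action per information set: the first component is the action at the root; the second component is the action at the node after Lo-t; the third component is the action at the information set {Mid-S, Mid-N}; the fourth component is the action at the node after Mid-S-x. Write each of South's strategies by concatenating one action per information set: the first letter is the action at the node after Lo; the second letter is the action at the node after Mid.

5

North has 16 pure strategies: Lo/D/z/g, Lo/D/z/f, Lo/D/x/g, Lo/D/x/f, Lo/W/z/g, Lo/W/z/f, Lo/W/x/g, Lo/W/x/f, Mid/D/z/g, Mid/D/z/f, Mid/D/x/g, Mid/D/x/f, Mid/W/z/g, Mid/W/z/f, Mid/W/x/g, Mid/W/x/f. Columns: pS, pN, pE, tS, tN, tE.
{Lo/D/z/g, Lo/D/z/f, Lo/D/x/g, Lo/D/x/f} → row (2,2) (2,2) (2,2) (9,8) (9,8) (9,8)
{Lo/W/z/g, Lo/W/z/f, Lo/W/x/g, Lo/W/x/f} → row (2,2) (2,2) (2,2) (3,4) (3,4) (3,4)
{Mid/D/z/g, Mid/D/z/f, Mid/W/z/g, Mid/W/z/f} → row (8,8) (7,9) (6,1) (8,8) (7,9) (6,1)
{Mid/D/x/g, Mid/W/x/g} → row (9,8) (8,0) (6,1) (9,8) (8,0) (6,1)
{Mid/D/x/f, Mid/W/x/f} → row (1,2) (8,0) (6,1) (1,2) (8,0) (6,1)
That's 5 distinct rows out of 16 strategies.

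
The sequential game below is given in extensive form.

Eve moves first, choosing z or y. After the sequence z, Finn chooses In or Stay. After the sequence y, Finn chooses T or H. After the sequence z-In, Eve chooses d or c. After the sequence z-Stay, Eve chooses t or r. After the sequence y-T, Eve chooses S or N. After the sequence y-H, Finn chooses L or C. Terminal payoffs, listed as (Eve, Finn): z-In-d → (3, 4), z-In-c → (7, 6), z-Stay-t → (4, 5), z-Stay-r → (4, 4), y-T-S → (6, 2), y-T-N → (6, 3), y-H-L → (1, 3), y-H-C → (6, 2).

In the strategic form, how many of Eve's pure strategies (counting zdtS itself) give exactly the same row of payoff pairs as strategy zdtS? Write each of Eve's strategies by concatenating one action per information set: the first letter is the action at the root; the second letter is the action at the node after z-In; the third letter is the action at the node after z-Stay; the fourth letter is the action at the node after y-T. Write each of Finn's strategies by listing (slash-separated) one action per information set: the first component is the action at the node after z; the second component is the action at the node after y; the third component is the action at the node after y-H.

2

Row for zdtS (columns In/T/L, In/T/C, In/H/L, In/H/C, Stay/T/L, Stay/T/C, Stay/H/L, Stay/H/C): (3,4) (3,4) (3,4) (3,4) (4,5) (4,5) (4,5) (4,5).
Under zdtS, Eve's choice at the node after y-T can never be reached regardless of what Finn does, so varying those choices leaves every outcome unchanged.
Holding the reachable choices fixed and varying the unreachable one freely already gives 2 equivalent strategies.
No other strategy reproduces this row, so those 2 are the full class: zdtS, zdtN.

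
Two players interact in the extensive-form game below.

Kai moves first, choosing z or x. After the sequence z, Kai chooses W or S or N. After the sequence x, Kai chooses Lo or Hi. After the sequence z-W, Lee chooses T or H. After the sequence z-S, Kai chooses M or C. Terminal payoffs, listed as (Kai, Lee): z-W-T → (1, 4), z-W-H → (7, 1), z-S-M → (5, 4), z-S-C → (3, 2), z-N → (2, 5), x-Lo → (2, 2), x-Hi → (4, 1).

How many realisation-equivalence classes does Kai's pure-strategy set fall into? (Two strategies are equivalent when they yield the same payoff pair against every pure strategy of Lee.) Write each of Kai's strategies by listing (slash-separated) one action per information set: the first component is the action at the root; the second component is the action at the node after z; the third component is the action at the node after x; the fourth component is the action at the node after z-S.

6

Kai has 24 pure strategies: z/W/Lo/M, z/W/Lo/C, z/W/Hi/M, z/W/Hi/C, z/S/Lo/M, z/S/Lo/C, z/S/Hi/M, z/S/Hi/C, z/N/Lo/M, z/N/Lo/C, z/N/Hi/M, z/N/Hi/C, x/W/Lo/M, x/W/Lo/C, x/W/Hi/M, x/W/Hi/C, x/S/Lo/M, x/S/Lo/C, x/S/Hi/M, x/S/Hi/C, x/N/Lo/M, x/N/Lo/C, x/N/Hi/M, x/N/Hi/C. Columns: T, H.
{z/W/Lo/M, z/W/Lo/C, z/W/Hi/M, z/W/Hi/C} → row (1,4) (7,1)
{z/S/Lo/M, z/S/Hi/M} → row (5,4) (5,4)
{z/S/Lo/C, z/S/Hi/C} → row (3,2) (3,2)
{z/N/Lo/M, z/N/Lo/C, z/N/Hi/M, z/N/Hi/C} → row (2,5) (2,5)
{x/W/Lo/M, x/W/Lo/C, x/S/Lo/M, x/S/Lo/C, x/N/Lo/M, x/N/Lo/C} → row (2,2) (2,2)
{x/W/Hi/M, x/W/Hi/C, x/S/Hi/M, x/S/Hi/C, x/N/Hi/M, x/N/Hi/C} → row (4,1) (4,1)
That's 6 distinct rows out of 24 strategies.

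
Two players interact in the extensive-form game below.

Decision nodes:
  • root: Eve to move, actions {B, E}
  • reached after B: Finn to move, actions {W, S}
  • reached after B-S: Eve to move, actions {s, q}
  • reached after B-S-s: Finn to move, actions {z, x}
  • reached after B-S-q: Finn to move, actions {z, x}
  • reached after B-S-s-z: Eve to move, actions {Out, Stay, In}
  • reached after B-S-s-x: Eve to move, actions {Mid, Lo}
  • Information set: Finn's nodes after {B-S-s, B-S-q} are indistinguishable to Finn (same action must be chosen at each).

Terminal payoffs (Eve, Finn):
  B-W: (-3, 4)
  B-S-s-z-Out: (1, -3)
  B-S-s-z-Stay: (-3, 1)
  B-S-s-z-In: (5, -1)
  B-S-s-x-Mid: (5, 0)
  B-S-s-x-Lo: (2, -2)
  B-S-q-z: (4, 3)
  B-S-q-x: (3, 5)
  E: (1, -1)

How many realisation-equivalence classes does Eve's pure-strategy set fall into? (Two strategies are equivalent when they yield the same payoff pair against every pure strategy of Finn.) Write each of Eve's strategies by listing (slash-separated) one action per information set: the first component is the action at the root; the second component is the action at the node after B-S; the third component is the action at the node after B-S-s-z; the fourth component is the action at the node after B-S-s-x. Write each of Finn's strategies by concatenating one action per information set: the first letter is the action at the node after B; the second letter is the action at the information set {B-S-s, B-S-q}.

Eve has 24 pure strategies: B/s/Out/Mid, B/s/Out/Lo, B/s/Stay/Mid, B/s/Stay/Lo, B/s/In/Mid, B/s/In/Lo, B/q/Out/Mid, B/q/Out/Lo, B/q/Stay/Mid, B/q/Stay/Lo, B/q/In/Mid, B/q/In/Lo, E/s/Out/Mid, E/s/Out/Lo, E/s/Stay/Mid, E/s/Stay/Lo, E/s/In/Mid, E/s/In/Lo, E/q/Out/Mid, E/q/Out/Lo, E/q/Stay/Mid, E/q/Stay/Lo, E/q/In/Mid, E/q/In/Lo. Columns: Wz, Wx, Sz, Sx.
{B/s/Out/Mid} → row (-3,4) (-3,4) (1,-3) (5,0)
{B/s/Out/Lo} → row (-3,4) (-3,4) (1,-3) (2,-2)
{B/s/Stay/Mid} → row (-3,4) (-3,4) (-3,1) (5,0)
{B/s/Stay/Lo} → row (-3,4) (-3,4) (-3,1) (2,-2)
{B/s/In/Mid} → row (-3,4) (-3,4) (5,-1) (5,0)
{B/s/In/Lo} → row (-3,4) (-3,4) (5,-1) (2,-2)
{B/q/Out/Mid, B/q/Out/Lo, B/q/Stay/Mid, B/q/Stay/Lo, B/q/In/Mid, B/q/In/Lo} → row (-3,4) (-3,4) (4,3) (3,5)
{E/s/Out/Mid, E/s/Out/Lo, E/s/Stay/Mid, E/s/Stay/Lo, E/s/In/Mid, E/s/In/Lo, E/q/Out/Mid, E/q/Out/Lo, E/q/Stay/Mid, E/q/Stay/Lo, E/q/In/Mid, E/q/In/Lo} → row (1,-1) (1,-1) (1,-1) (1,-1)
That's 8 distinct rows out of 24 strategies.

8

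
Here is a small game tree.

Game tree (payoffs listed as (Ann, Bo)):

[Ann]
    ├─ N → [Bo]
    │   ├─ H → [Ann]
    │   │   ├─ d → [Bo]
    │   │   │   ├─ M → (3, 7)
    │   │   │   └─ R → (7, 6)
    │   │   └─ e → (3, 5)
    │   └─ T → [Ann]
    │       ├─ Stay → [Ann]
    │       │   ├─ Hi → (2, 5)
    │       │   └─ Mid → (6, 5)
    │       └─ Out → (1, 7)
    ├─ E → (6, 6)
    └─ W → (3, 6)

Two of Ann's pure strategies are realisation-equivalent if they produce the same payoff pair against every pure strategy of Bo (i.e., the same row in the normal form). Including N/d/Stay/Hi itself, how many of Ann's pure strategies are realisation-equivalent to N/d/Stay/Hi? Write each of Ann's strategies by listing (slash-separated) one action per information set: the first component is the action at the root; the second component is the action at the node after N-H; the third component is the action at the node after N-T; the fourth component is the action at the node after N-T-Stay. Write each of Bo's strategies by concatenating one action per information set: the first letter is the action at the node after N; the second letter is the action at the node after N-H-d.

1

Row for N/d/Stay/Hi (columns HM, HR, TM, TR): (3,7) (7,6) (2,5) (2,5).
Every one of Ann's information sets is on the play path for some reply by Bo when Ann follows N/d/Stay/Hi.
Changing the action at any of them therefore changes at least one column, so only N/d/Stay/Hi itself gives this row.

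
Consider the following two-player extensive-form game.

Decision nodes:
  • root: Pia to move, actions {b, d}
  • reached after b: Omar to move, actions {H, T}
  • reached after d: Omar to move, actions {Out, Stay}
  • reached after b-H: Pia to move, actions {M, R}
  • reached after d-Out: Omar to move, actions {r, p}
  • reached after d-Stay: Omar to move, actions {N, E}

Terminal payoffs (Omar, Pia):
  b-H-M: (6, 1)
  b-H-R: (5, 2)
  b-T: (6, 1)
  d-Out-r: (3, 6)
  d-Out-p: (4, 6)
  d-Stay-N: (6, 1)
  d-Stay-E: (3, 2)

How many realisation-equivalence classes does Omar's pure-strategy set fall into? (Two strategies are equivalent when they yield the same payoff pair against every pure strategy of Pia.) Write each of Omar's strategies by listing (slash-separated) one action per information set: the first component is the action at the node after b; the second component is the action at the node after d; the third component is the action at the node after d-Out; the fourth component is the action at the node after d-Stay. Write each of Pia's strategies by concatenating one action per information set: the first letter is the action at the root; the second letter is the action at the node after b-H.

8

Omar has 16 pure strategies: H/Out/r/N, H/Out/r/E, H/Out/p/N, H/Out/p/E, H/Stay/r/N, H/Stay/r/E, H/Stay/p/N, H/Stay/p/E, T/Out/r/N, T/Out/r/E, T/Out/p/N, T/Out/p/E, T/Stay/r/N, T/Stay/r/E, T/Stay/p/N, T/Stay/p/E. Columns: bM, bR, dM, dR.
{H/Out/r/N, H/Out/r/E} → row (6,1) (5,2) (3,6) (3,6)
{H/Out/p/N, H/Out/p/E} → row (6,1) (5,2) (4,6) (4,6)
{H/Stay/r/N, H/Stay/p/N} → row (6,1) (5,2) (6,1) (6,1)
{H/Stay/r/E, H/Stay/p/E} → row (6,1) (5,2) (3,2) (3,2)
{T/Out/r/N, T/Out/r/E} → row (6,1) (6,1) (3,6) (3,6)
{T/Out/p/N, T/Out/p/E} → row (6,1) (6,1) (4,6) (4,6)
{T/Stay/r/N, T/Stay/p/N} → row (6,1) (6,1) (6,1) (6,1)
{T/Stay/r/E, T/Stay/p/E} → row (6,1) (6,1) (3,2) (3,2)
That's 8 distinct rows out of 16 strategies.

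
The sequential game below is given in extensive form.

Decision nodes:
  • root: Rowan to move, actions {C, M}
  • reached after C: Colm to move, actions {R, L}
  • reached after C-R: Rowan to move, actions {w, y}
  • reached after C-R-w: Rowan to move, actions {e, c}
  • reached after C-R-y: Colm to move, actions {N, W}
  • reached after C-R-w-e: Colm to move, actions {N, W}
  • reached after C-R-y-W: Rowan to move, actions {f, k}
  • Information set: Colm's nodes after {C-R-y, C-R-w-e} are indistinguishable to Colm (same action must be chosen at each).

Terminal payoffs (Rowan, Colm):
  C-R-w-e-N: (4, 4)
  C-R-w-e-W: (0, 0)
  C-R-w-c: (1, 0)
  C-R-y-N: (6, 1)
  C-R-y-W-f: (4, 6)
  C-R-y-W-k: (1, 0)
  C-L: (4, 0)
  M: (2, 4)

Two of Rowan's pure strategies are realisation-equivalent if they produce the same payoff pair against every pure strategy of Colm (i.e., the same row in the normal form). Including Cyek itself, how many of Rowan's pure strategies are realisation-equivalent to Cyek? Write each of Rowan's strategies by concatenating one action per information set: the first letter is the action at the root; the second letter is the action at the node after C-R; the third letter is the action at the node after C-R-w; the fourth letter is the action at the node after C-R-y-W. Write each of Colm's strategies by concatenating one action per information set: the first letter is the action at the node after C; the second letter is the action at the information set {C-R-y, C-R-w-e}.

Row for Cyek (columns RN, RW, LN, LW): (6,1) (1,0) (4,0) (4,0).
Under Cyek, Rowan's choice at the node after C-R-w can never be reached regardless of what Colm does, so varying those choices leaves every outcome unchanged.
Holding the reachable choices fixed and varying the unreachable one freely already gives 2 equivalent strategies.
No other strategy reproduces this row, so those 2 are the full class: Cyek, Cyck.

2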